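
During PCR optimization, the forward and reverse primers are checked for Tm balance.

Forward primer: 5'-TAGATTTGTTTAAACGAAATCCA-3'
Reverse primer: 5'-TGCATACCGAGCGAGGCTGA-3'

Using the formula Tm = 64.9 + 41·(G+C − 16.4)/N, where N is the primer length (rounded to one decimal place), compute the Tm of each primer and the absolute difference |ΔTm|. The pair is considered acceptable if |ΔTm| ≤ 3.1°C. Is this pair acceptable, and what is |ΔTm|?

|ΔTm| = 9.5°C; the pair is not acceptable.

Forward: G+C = 6, N = 23 → Tm = 64.9 + 41·(6 − 16.4)/23 = 46.4°C.
Reverse: G+C = 12, N = 20 → Tm = 64.9 + 41·(12 − 16.4)/20 = 55.9°C.
|ΔTm| = |46.4 − 55.9| = 9.5°C, > 3.1°C.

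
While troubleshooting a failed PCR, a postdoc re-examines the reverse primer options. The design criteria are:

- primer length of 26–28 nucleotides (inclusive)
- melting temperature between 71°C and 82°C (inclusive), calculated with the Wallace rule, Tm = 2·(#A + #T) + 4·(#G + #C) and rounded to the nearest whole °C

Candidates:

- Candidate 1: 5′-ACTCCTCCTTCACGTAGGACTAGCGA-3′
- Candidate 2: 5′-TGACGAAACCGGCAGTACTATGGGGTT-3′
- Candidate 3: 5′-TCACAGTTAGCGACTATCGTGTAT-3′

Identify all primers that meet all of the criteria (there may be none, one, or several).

Candidate 1 and Candidate 2.

Candidate 1 (26 nt, A=6 T=6 G=5 C=9): length 26 ✓; Tm = 2·12 + 4·14 = 80°C ✓ — passes.
Candidate 2 (27 nt, A=7 T=6 G=9 C=5): length 27 ✓; Tm = 2·13 + 4·14 = 82°C ✓ — passes.
Candidate 3 (24 nt, A=6 T=8 G=5 C=5): length 24, outside 26–28 ✗; Tm = 2·14 + 4·10 = 68°C, outside 71–82°C ✗ — fails.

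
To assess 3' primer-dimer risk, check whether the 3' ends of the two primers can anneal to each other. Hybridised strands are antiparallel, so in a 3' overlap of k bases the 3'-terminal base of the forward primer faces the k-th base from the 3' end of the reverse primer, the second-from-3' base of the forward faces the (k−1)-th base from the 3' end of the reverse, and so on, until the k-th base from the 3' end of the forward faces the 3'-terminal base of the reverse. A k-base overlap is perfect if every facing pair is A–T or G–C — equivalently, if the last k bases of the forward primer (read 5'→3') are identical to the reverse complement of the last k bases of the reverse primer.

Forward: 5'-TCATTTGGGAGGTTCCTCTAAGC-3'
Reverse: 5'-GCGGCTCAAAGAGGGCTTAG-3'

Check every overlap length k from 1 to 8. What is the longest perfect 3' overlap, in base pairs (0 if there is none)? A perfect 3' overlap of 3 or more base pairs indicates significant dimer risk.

Longest perfect overlap: 6 complementary base pairs; significant dimer risk (threshold 3).

Last 8 bases (5'→3') — forward …CTCTAAGC, reverse …GGGCTTAG.
Reverse complement of the reverse primer's last 8 bases: CTAAGCCC; its first k bases are the reverse complement of the reverse primer's last k bases, so a perfect k-base overlap needs the forward primer's last k bases to equal them.
Comparing (forward last k vs required): k=1: C vs C ✓; k=2: GC vs CT ✗; k=3: AGC vs CTA ✗; k=4: AAGC vs CTAA ✗; k=5: TAAGC vs CTAAG ✗; k=6: CTAAGC vs CTAAGC ✓; k=7: TCTAAGC vs CTAAGCC ✗; k=8: CTCTAAGC vs CTAAGCCC ✗.
Perfect overlaps at k = 1, 6; the largest is 6.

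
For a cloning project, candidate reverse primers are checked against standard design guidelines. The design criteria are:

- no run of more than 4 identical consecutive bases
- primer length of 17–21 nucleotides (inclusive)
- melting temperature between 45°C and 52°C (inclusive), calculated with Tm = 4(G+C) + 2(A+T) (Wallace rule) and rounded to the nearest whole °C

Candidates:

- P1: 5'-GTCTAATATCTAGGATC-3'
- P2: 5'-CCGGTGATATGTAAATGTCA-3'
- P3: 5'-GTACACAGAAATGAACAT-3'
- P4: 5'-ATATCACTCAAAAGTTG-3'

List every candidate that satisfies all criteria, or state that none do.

P1 (17 nt, A=5 T=6 G=3 C=3): longest run = 2 ✓; length 17 ✓; Tm = 2·11 + 4·6 = 46°C ✓ — passes.
P2 (20 nt, A=6 T=6 G=5 C=3): longest run = 3 ✓; length 20 ✓; Tm = 2·12 + 4·8 = 56°C, outside 45–52°C ✗ — fails.
P3 (18 nt, A=9 T=3 G=3 C=3): longest run = 3 ✓; length 18 ✓; Tm = 2·12 + 4·6 = 48°C ✓ — passes.
P4 (17 nt, A=7 T=5 G=2 C=3): longest run = 4 ✓; length 17 ✓; Tm = 2·12 + 4·5 = 44°C, outside 45–52°C ✗ — fails.

P1 and P3.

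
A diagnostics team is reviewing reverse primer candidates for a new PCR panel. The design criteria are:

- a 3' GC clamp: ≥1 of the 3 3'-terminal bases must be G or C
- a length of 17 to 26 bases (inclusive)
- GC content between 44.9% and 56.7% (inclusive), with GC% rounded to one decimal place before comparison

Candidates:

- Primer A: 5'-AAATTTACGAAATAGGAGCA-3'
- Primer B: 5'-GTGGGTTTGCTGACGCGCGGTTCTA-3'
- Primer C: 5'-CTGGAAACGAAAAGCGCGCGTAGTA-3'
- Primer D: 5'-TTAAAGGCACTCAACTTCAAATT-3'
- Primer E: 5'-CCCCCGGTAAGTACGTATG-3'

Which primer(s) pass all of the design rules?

Primer C only.

Primer A (20 nt, A=10 T=4 G=4 C=2): 3' end GCA has 2 G/C ✓; length 20 ✓; GC 6/20 = 30.0%, outside 44.9–56.7% ✗ — fails.
Primer B (25 nt, A=2 T=8 G=10 C=5): 3' end CTA has 1 G/C ✓; length 25 ✓; GC 15/25 = 60.0%, outside 44.9–56.7% ✗ — fails.
Primer C (25 nt, A=9 T=3 G=8 C=5): 3' end GTA has 1 G/C ✓; length 25 ✓; GC 13/25 = 52.0% ✓ — passes.
Primer D (23 nt, A=9 T=7 G=2 C=5): 3' end ATT has 0 G/C, need ≥1 ✗; length 23 ✓; GC 7/23 = 30.4%, outside 44.9–56.7% ✗ — fails.
Primer E (19 nt, A=4 T=4 G=5 C=6): 3' end ATG has 1 G/C ✓; length 19 ✓; GC 11/19 = 57.9%, outside 44.9–56.7% ✗ — fails.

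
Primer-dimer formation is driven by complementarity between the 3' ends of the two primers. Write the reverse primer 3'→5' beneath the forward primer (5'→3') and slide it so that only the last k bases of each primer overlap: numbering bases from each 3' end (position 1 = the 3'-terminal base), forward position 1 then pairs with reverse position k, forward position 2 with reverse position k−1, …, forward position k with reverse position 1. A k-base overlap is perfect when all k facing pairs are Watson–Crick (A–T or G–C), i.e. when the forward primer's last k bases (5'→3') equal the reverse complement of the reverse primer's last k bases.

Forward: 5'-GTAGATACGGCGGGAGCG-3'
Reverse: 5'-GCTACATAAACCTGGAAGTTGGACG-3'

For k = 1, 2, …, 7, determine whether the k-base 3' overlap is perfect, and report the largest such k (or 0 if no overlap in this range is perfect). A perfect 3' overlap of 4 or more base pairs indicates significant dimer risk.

Last 7 bases (5'→3') — forward …GGGAGCG, reverse …TTGGACG.
Reverse complement of the reverse primer's last 7 bases: CGTCCAA; its first k bases are the reverse complement of the reverse primer's last k bases, so a perfect k-base overlap needs the forward primer's last k bases to equal them.
Comparing (forward last k vs required): k=1: G vs C ✗; k=2: CG vs CG ✓; k=3: GCG vs CGT ✗; k=4: AGCG vs CGTC ✗; k=5: GAGCG vs CGTCC ✗; k=6: GGAGCG vs CGTCCA ✗; k=7: GGGAGCG vs CGTCCAA ✗.
Only k = 2 is perfect, so the longest perfect 3' overlap is 2.

Longest perfect overlap: 2 complementary base pairs; below the dimer-risk threshold (threshold 4).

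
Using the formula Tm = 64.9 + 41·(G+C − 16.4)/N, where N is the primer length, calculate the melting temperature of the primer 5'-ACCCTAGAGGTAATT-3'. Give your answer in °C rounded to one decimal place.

Base counts: A=5, T=4, G=3, C=3; G+C = 6, N = 15.
Tm = 64.9 + 41·(6 − 16.4)/15 = 64.9 + -426.40/15 = 36.5°C.

36.5°C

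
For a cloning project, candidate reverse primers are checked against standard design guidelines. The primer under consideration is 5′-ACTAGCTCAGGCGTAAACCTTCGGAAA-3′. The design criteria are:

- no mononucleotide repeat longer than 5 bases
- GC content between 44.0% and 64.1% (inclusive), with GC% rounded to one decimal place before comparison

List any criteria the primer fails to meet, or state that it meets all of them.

Base counts: A=9, T=5, G=6, C=7 (length 27).
homopolymer run: longest run = 3 ✓
GC content: GC 13/27 = 48.1% ✓

Meets all criteria.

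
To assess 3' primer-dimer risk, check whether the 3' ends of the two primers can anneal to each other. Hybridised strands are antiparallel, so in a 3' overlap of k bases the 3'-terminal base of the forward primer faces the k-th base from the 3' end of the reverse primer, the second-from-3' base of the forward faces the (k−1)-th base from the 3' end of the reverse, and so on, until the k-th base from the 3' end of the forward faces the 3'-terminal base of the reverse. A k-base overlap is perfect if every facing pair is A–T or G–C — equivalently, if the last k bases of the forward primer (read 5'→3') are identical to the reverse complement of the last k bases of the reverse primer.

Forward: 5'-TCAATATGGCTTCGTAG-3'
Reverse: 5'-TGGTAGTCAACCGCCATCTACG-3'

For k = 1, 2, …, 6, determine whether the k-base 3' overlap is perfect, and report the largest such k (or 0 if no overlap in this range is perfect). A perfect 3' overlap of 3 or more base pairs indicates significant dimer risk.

Longest perfect overlap: 5 complementary base pairs; significant dimer risk (threshold 3).

Last 6 bases (5'→3') — forward …TCGTAG, reverse …TCTACG.
Reverse complement of the reverse primer's last 6 bases: CGTAGA; its first k bases are the reverse complement of the reverse primer's last k bases, so a perfect k-base overlap needs the forward primer's last k bases to equal them.
Comparing (forward last k vs required): k=1: G vs C ✗; k=2: AG vs CG ✗; k=3: TAG vs CGT ✗; k=4: GTAG vs CGTA ✗; k=5: CGTAG vs CGTAG ✓; k=6: TCGTAG vs CGTAGA ✗.
Only k = 5 is perfect, so the longest perfect 3' overlap is 5.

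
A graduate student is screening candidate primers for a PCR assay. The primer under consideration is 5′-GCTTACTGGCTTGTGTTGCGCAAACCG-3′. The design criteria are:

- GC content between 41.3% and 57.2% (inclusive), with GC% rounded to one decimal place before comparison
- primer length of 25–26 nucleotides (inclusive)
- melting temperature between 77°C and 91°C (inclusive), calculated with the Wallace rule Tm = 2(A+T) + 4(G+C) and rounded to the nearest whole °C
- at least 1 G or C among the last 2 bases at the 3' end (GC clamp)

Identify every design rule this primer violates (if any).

Fails: length.

Base counts: A=4, T=8, G=8, C=7 (length 27).
GC content: GC 15/27 = 55.6% ✓
length: length 27, outside 25–26 ✗
Tm: Tm = 2·12 + 4·15 = 84°C ✓
GC clamp: 3' end CG has 2 G/C ✓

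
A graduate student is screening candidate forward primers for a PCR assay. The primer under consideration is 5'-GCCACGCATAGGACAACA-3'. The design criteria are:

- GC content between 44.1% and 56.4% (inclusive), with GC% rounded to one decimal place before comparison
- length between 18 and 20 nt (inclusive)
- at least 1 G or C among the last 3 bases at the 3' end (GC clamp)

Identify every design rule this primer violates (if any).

Base counts: A=7, T=1, G=4, C=6 (length 18).
GC content: GC 10/18 = 55.6% ✓
length: length 18 ✓
GC clamp: 3' end ACA has 1 G/C ✓

Meets all criteria.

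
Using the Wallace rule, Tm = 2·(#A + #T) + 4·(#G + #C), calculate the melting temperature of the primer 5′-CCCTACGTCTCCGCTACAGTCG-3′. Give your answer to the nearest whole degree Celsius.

72°C

Base counts: A=3, T=5, G=4, C=10 (length 22).
Tm = 2·(3+5) + 4·(4+10) = 2·8 + 4·14 = 16 + 56 = 72°C.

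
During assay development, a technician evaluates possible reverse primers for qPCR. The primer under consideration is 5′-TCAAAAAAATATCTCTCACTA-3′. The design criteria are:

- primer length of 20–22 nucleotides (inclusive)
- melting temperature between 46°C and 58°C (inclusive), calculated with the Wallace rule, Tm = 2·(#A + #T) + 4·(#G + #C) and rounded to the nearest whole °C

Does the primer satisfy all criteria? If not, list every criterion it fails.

Base counts: A=10, T=6, G=0, C=5 (length 21).
length: length 21 ✓
Tm: Tm = 2·16 + 4·5 = 52°C ✓

Meets all criteria.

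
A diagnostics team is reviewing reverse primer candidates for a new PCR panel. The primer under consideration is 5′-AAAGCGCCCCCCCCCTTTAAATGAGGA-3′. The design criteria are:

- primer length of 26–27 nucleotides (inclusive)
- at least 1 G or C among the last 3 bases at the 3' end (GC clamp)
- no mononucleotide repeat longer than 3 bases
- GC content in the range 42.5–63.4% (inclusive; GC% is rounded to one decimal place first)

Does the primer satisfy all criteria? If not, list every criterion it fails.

Base counts: A=8, T=4, G=5, C=10 (length 27).
length: length 27 ✓
GC clamp: 3' end GGA has 2 G/C ✓
homopolymer run: longest run = 9, exceeds 3 ✗
GC content: GC 15/27 = 55.6% ✓

Fails: homopolymer run.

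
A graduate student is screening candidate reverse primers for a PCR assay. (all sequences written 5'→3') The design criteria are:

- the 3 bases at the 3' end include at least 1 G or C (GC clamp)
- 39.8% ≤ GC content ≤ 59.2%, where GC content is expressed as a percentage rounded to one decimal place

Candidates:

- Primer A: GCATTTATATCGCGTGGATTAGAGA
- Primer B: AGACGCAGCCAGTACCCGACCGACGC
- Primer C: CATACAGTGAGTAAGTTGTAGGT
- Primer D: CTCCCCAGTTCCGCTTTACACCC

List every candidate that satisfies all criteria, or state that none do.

Primer A (25 nt, A=7 T=8 G=7 C=3): 3' end AGA has 1 G/C ✓; GC 10/25 = 40.0% ✓ — passes.
Primer B (26 nt, A=7 T=1 G=7 C=11): 3' end CGC has 3 G/C ✓; GC 18/26 = 69.2%, outside 39.8–59.2% ✗ — fails.
Primer C (23 nt, A=7 T=7 G=7 C=2): 3' end GGT has 2 G/C ✓; GC 9/23 = 39.1%, outside 39.8–59.2% ✗ — fails.
Primer D (23 nt, A=3 T=6 G=2 C=12): 3' end CCC has 3 G/C ✓; GC 14/23 = 60.9%, outside 39.8–59.2% ✗ — fails.

Primer A only.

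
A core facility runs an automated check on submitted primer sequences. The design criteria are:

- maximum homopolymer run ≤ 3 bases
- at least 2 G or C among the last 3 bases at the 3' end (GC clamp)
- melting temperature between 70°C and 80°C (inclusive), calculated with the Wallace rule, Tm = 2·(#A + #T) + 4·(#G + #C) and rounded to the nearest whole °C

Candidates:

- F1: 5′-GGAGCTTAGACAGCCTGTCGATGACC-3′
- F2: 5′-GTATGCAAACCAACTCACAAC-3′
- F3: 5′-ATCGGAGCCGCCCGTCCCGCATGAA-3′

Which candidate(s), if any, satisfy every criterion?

None of the candidates satisfy all criteria.

F1 (26 nt, A=6 T=5 G=8 C=7): longest run = 2 ✓; 3' end ACC has 2 G/C ✓; Tm = 2·11 + 4·15 = 82°C, outside 70–80°C ✗ — fails.
F2 (21 nt, A=9 T=3 G=2 C=7): longest run = 3 ✓; 3' end AAC has 1 G/C, need ≥2 ✗; Tm = 2·12 + 4·9 = 60°C, outside 70–80°C ✗ — fails.
F3 (25 nt, A=5 T=3 G=7 C=10): longest run = 3 ✓; 3' end GAA has 1 G/C, need ≥2 ✗; Tm = 2·8 + 4·17 = 84°C, outside 70–80°C ✗ — fails.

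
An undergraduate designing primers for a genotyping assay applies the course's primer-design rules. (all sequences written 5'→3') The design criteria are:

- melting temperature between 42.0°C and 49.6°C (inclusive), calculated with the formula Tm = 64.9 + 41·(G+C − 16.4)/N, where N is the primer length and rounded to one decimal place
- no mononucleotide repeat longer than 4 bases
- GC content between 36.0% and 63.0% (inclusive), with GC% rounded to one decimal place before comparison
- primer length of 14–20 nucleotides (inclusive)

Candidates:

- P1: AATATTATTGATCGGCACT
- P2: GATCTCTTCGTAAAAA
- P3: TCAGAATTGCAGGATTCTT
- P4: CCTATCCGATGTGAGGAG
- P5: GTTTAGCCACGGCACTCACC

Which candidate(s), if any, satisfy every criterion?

P1 (19 nt, A=6 T=7 G=3 C=3): Tm = 64.9 + 41·(6 − 16.4)/19 = 42.5°C ✓; longest run = 2 ✓; GC 6/19 = 31.6%, outside 36.0–63.0% ✗; length 19 ✓ — fails.
P2 (16 nt, A=6 T=5 G=2 C=3): Tm = 64.9 + 41·(5 − 16.4)/16 = 35.7°C, outside 42.0–49.6°C ✗; longest run = 5, exceeds 4 ✗; GC 5/16 = 31.3%, outside 36.0–63.0% ✗; length 16 ✓ — fails.
P3 (19 nt, A=5 T=7 G=4 C=3): Tm = 64.9 + 41·(7 − 16.4)/19 = 44.6°C ✓; longest run = 2 ✓; GC 7/19 = 36.8% ✓; length 19 ✓ — passes.
P4 (18 nt, A=4 T=4 G=6 C=4): Tm = 64.9 + 41·(10 − 16.4)/18 = 50.3°C, outside 42.0–49.6°C ✗; longest run = 2 ✓; GC 10/18 = 55.6% ✓; length 18 ✓ — fails.
P5 (20 nt, A=4 T=4 G=4 C=8): Tm = 64.9 + 41·(12 − 16.4)/20 = 55.9°C, outside 42.0–49.6°C ✗; longest run = 3 ✓; GC 12/20 = 60.0% ✓; length 20 ✓ — fails.

P3 only.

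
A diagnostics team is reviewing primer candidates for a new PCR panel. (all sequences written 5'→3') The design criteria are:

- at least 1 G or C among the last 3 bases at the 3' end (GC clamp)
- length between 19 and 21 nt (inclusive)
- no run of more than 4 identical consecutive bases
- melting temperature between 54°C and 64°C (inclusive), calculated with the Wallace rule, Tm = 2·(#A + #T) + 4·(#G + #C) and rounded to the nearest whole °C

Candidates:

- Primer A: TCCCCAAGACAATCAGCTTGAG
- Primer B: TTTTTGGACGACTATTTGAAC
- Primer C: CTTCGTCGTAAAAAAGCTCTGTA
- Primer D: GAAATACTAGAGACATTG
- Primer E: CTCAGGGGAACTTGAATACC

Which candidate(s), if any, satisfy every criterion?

Primer E only.

Primer A (22 nt, A=7 T=4 G=4 C=7): 3' end GAG has 2 G/C ✓; length 22, outside 19–21 ✗; longest run = 4 ✓; Tm = 2·11 + 4·11 = 66°C, outside 54–64°C ✗ — fails.
Primer B (21 nt, A=5 T=9 G=4 C=3): 3' end AAC has 1 G/C ✓; length 21 ✓; longest run = 5, exceeds 4 ✗; Tm = 2·14 + 4·7 = 56°C ✓ — fails.
Primer C (23 nt, A=7 T=7 G=4 C=5): 3' end GTA has 1 G/C ✓; length 23, outside 19–21 ✗; longest run = 6, exceeds 4 ✗; Tm = 2·14 + 4·9 = 64°C ✓ — fails.
Primer D (18 nt, A=8 T=4 G=4 C=2): 3' end TTG has 1 G/C ✓; length 18, outside 19–21 ✗; longest run = 3 ✓; Tm = 2·12 + 4·6 = 48°C, outside 54–64°C ✗ — fails.
Primer E (20 nt, A=6 T=4 G=5 C=5): 3' end ACC has 2 G/C ✓; length 20 ✓; longest run = 4 ✓; Tm = 2·10 + 4·10 = 60°C ✓ — passes.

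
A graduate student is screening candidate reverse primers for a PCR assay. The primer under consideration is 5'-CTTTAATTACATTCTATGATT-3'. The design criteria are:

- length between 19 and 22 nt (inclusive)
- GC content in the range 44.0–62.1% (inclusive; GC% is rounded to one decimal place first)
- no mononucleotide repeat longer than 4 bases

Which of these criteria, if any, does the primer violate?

Fails: GC content.

Base counts: A=6, T=11, G=1, C=3 (length 21).
length: length 21 ✓
GC content: GC 4/21 = 19.0%, outside 44.0–62.1% ✗
homopolymer run: longest run = 3 ✓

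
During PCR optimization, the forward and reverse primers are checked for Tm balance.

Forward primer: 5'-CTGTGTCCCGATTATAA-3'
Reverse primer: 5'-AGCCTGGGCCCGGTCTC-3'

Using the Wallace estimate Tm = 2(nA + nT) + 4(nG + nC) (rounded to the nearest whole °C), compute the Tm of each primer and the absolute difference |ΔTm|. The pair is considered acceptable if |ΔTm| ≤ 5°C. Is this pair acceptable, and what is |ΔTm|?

Forward: A=4 T=6 G=3 C=4 → Tm = 2·10 + 4·7 = 48°C.
Reverse: A=1 T=3 G=6 C=7 → Tm = 2·4 + 4·13 = 60°C.
|ΔTm| = |48 − 60| = 12°C, > 5°C.

|ΔTm| = 12°C; the pair is not acceptable.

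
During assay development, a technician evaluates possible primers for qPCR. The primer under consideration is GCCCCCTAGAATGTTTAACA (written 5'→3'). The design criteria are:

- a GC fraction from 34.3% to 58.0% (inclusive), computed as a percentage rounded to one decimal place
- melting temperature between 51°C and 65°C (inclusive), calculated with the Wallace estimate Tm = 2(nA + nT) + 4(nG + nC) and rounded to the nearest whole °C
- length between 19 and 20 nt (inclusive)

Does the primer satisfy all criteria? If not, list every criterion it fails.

Base counts: A=6, T=5, G=3, C=6 (length 20).
GC content: GC 9/20 = 45.0% ✓
Tm: Tm = 2·11 + 4·9 = 58°C ✓
length: length 20 ✓

Meets all criteria.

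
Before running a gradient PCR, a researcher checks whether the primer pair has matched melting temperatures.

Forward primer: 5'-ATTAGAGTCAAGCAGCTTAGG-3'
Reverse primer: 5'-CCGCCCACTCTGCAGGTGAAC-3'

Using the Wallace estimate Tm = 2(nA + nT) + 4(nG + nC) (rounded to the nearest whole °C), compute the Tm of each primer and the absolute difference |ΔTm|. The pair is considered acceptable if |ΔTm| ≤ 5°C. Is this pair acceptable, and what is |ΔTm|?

Forward: A=7 T=5 G=6 C=3 → Tm = 2·12 + 4·9 = 60°C.
Reverse: A=4 T=3 G=5 C=9 → Tm = 2·7 + 4·14 = 70°C.
|ΔTm| = |60 − 70| = 10°C, > 5°C.

|ΔTm| = 10°C; the pair is not acceptable.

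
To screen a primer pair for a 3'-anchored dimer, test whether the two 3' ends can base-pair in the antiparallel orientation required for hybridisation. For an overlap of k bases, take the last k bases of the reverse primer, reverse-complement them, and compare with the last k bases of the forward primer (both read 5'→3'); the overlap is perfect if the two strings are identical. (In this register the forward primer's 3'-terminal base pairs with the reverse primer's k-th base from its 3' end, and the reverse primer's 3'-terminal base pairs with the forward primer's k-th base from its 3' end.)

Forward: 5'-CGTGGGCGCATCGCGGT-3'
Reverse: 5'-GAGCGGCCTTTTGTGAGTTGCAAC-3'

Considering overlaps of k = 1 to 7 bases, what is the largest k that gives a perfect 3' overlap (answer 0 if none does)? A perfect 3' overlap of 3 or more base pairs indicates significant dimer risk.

Longest perfect overlap: 2 complementary base pairs; below the dimer-risk threshold (threshold 3).

Last 7 bases (5'→3') — forward …TCGCGGT, reverse …TTGCAAC.
Reverse complement of the reverse primer's last 7 bases: GTTGCAA; its first k bases are the reverse complement of the reverse primer's last k bases, so a perfect k-base overlap needs the forward primer's last k bases to equal them.
Comparing (forward last k vs required): k=1: T vs G ✗; k=2: GT vs GT ✓; k=3: GGT vs GTT ✗; k=4: CGGT vs GTTG ✗; k=5: GCGGT vs GTTGC ✗; k=6: CGCGGT vs GTTGCA ✗; k=7: TCGCGGT vs GTTGCAA ✗.
Only k = 2 is perfect, so the longest perfect 3' overlap is 2.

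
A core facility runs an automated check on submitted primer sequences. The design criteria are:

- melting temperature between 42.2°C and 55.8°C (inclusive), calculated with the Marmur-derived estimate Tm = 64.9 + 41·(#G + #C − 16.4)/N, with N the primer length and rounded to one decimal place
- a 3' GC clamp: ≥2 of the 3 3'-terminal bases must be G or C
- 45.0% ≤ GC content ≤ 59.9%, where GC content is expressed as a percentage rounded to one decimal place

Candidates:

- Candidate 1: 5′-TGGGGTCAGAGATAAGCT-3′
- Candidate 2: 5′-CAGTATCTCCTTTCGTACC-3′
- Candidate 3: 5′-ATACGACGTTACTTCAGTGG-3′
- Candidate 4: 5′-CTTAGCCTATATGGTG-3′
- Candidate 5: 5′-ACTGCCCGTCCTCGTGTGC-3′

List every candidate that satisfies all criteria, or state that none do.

Candidate 1, Candidate 2 and Candidate 3.

Candidate 1 (18 nt, A=5 T=4 G=7 C=2): Tm = 64.9 + 41·(9 − 16.4)/18 = 48.0°C ✓; 3' end GCT has 2 G/C ✓; GC 9/18 = 50.0% ✓ — passes.
Candidate 2 (19 nt, A=3 T=7 G=2 C=7): Tm = 64.9 + 41·(9 − 16.4)/19 = 48.9°C ✓; 3' end ACC has 2 G/C ✓; GC 9/19 = 47.4% ✓ — passes.
Candidate 3 (20 nt, A=5 T=6 G=5 C=4): Tm = 64.9 + 41·(9 − 16.4)/20 = 49.7°C ✓; 3' end TGG has 2 G/C ✓; GC 9/20 = 45.0% ✓ — passes.
Candidate 4 (16 nt, A=3 T=6 G=4 C=3): Tm = 64.9 + 41·(7 − 16.4)/16 = 40.8°C, outside 42.2–55.8°C ✗; 3' end GTG has 2 G/C ✓; GC 7/16 = 43.8%, outside 45.0–59.9% ✗ — fails.
Candidate 5 (19 nt, A=1 T=5 G=5 C=8): Tm = 64.9 + 41·(13 − 16.4)/19 = 57.6°C, outside 42.2–55.8°C ✗; 3' end TGC has 2 G/C ✓; GC 13/19 = 68.4%, outside 45.0–59.9% ✗ — fails.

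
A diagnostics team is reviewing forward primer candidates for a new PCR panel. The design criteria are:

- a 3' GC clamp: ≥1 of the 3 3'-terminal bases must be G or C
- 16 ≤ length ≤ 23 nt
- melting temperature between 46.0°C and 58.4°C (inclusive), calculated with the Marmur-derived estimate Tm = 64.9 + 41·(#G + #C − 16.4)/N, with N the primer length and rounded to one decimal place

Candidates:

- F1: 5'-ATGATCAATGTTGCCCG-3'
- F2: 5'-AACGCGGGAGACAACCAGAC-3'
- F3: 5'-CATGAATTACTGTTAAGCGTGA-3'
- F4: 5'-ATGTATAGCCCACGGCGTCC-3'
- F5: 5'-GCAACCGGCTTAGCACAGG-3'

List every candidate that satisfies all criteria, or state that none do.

F1 (17 nt, A=4 T=5 G=4 C=4): 3' end CCG has 3 G/C ✓; length 17 ✓; Tm = 64.9 + 41·(8 − 16.4)/17 = 44.6°C, outside 46.0–58.4°C ✗ — fails.
F2 (20 nt, A=8 T=0 G=6 C=6): 3' end GAC has 2 G/C ✓; length 20 ✓; Tm = 64.9 + 41·(12 − 16.4)/20 = 55.9°C ✓ — passes.
F3 (22 nt, A=7 T=7 G=5 C=3): 3' end TGA has 1 G/C ✓; length 22 ✓; Tm = 64.9 + 41·(8 − 16.4)/22 = 49.2°C ✓ — passes.
F4 (20 nt, A=4 T=4 G=5 C=7): 3' end TCC has 2 G/C ✓; length 20 ✓; Tm = 64.9 + 41·(12 − 16.4)/20 = 55.9°C ✓ — passes.
F5 (19 nt, A=5 T=2 G=6 C=6): 3' end AGG has 2 G/C ✓; length 19 ✓; Tm = 64.9 + 41·(12 − 16.4)/19 = 55.4°C ✓ — passes.

F2, F3, F4 and F5.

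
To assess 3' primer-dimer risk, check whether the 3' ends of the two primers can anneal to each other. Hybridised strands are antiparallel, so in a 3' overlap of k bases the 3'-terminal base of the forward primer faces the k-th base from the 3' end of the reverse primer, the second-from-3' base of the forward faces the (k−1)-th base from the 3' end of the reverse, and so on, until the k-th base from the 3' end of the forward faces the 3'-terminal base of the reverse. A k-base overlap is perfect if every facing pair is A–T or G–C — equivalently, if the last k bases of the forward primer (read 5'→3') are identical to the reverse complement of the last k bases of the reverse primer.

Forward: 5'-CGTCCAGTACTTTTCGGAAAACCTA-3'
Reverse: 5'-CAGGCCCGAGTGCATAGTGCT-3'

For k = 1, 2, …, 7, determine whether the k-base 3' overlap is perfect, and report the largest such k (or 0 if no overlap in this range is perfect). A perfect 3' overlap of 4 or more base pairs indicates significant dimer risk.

Last 7 bases (5'→3') — forward …AAACCTA, reverse …TAGTGCT.
Reverse complement of the reverse primer's last 7 bases: AGCACTA; its first k bases are the reverse complement of the reverse primer's last k bases, so a perfect k-base overlap needs the forward primer's last k bases to equal them.
Comparing (forward last k vs required): k=1: A vs A ✓; k=2: TA vs AG ✗; k=3: CTA vs AGC ✗; k=4: CCTA vs AGCA ✗; k=5: ACCTA vs AGCAC ✗; k=6: AACCTA vs AGCACT ✗; k=7: AAACCTA vs AGCACTA ✗.
Only k = 1 is perfect, so the longest perfect 3' overlap is 1.

Longest perfect overlap: 1 complementary base pair; below the dimer-risk threshold (threshold 4).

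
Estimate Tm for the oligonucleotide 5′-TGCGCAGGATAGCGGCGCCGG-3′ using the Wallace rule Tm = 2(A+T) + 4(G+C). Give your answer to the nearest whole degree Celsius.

74°C

Base counts: A=3, T=2, G=10, C=6 (length 21).
Tm = 2·(3+2) + 4·(10+6) = 2·5 + 4·16 = 10 + 64 = 74°C.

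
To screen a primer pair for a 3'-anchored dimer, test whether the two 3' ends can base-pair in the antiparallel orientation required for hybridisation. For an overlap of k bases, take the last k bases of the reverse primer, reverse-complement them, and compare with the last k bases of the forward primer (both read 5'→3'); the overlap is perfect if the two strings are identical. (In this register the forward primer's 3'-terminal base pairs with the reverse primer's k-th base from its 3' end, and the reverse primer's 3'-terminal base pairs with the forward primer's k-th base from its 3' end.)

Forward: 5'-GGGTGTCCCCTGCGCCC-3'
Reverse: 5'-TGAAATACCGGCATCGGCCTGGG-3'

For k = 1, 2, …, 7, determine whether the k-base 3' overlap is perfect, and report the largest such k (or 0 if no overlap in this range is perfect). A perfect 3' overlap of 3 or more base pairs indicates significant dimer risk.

Last 7 bases (5'→3') — forward …TGCGCCC, reverse …GCCTGGG.
Reverse complement of the reverse primer's last 7 bases: CCCAGGC; its first k bases are the reverse complement of the reverse primer's last k bases, so a perfect k-base overlap needs the forward primer's last k bases to equal them.
Comparing (forward last k vs required): k=1: C vs C ✓; k=2: CC vs CC ✓; k=3: CCC vs CCC ✓; k=4: GCCC vs CCCA ✗; k=5: CGCCC vs CCCAG ✗; k=6: GCGCCC vs CCCAGG ✗; k=7: TGCGCCC vs CCCAGGC ✗.
Perfect overlaps at k = 1, 2, 3; the largest is 3.

Longest perfect overlap: 3 complementary base pairs; significant dimer risk (threshold 3).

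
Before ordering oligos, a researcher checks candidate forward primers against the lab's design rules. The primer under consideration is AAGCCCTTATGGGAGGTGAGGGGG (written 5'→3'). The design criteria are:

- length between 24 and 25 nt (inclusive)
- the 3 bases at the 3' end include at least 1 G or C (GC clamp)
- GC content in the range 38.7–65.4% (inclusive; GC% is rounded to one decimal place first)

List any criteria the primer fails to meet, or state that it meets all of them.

Meets all criteria.

Base counts: A=5, T=4, G=12, C=3 (length 24).
length: length 24 ✓
GC clamp: 3' end GGG has 3 G/C ✓
GC content: GC 15/24 = 62.5% ✓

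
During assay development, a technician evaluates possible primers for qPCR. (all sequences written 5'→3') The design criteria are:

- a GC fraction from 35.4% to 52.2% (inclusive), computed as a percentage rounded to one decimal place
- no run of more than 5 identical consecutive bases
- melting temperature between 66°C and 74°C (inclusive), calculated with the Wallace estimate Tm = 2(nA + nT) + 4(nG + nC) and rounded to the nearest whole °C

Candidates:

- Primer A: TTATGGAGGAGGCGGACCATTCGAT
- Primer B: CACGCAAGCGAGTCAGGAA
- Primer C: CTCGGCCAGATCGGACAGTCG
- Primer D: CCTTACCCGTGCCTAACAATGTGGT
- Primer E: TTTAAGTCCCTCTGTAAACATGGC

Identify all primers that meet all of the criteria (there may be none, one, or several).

Primer A (25 nt, A=6 T=6 G=9 C=4): GC 13/25 = 52.0% ✓; longest run = 2 ✓; Tm = 2·12 + 4·13 = 76°C, outside 66–74°C ✗ — fails.
Primer B (19 nt, A=7 T=1 G=6 C=5): GC 11/19 = 57.9%, outside 35.4–52.2% ✗; longest run = 2 ✓; Tm = 2·8 + 4·11 = 60°C, outside 66–74°C ✗ — fails.
Primer C (21 nt, A=4 T=3 G=7 C=7): GC 14/21 = 66.7%, outside 35.4–52.2% ✗; longest run = 2 ✓; Tm = 2·7 + 4·14 = 70°C ✓ — fails.
Primer D (25 nt, A=5 T=7 G=5 C=8): GC 13/25 = 52.0% ✓; longest run = 3 ✓; Tm = 2·12 + 4·13 = 76°C, outside 66–74°C ✗ — fails.
Primer E (24 nt, A=6 T=8 G=4 C=6): GC 10/24 = 41.7% ✓; longest run = 3 ✓; Tm = 2·14 + 4·10 = 68°C ✓ — passes.

Primer E only.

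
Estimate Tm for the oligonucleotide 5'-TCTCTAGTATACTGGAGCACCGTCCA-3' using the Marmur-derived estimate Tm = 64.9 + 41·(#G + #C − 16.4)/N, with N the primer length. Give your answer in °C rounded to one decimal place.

59.5°C

Base counts: A=6, T=7, G=5, C=8; G+C = 13, N = 26.
Tm = 64.9 + 41·(13 − 16.4)/26 = 64.9 + -139.40/26 = 59.5°C.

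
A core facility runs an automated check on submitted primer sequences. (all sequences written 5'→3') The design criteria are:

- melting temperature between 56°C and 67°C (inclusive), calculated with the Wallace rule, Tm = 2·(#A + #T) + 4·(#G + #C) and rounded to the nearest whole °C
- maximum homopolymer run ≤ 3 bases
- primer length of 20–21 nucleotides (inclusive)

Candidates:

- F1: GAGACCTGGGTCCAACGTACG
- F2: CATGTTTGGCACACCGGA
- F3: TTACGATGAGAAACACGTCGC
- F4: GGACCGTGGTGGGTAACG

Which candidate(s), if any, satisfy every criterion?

F1 (21 nt, A=5 T=3 G=7 C=6): Tm = 2·8 + 4·13 = 68°C, outside 56–67°C ✗; longest run = 3 ✓; length 21 ✓ — fails.
F2 (18 nt, A=4 T=4 G=5 C=5): Tm = 2·8 + 4·10 = 56°C ✓; longest run = 3 ✓; length 18, outside 20–21 ✗ — fails.
F3 (21 nt, A=7 T=4 G=5 C=5): Tm = 2·11 + 4·10 = 62°C ✓; longest run = 3 ✓; length 21 ✓ — passes.
F4 (18 nt, A=3 T=3 G=9 C=3): Tm = 2·6 + 4·12 = 60°C ✓; longest run = 3 ✓; length 18, outside 20–21 ✗ — fails.

F3 only.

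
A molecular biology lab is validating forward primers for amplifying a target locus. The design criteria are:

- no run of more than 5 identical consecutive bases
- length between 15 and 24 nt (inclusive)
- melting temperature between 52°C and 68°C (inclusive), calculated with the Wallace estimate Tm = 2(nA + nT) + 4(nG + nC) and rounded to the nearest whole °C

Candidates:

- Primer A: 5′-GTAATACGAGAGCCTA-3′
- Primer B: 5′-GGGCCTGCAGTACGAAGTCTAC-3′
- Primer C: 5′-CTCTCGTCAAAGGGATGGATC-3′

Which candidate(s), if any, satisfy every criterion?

Primer C only.

Primer A (16 nt, A=6 T=3 G=4 C=3): longest run = 2 ✓; length 16 ✓; Tm = 2·9 + 4·7 = 46°C, outside 52–68°C ✗ — fails.
Primer B (22 nt, A=5 T=4 G=7 C=6): longest run = 3 ✓; length 22 ✓; Tm = 2·9 + 4·13 = 70°C, outside 52–68°C ✗ — fails.
Primer C (21 nt, A=5 T=5 G=6 C=5): longest run = 3 ✓; length 21 ✓; Tm = 2·10 + 4·11 = 64°C ✓ — passes.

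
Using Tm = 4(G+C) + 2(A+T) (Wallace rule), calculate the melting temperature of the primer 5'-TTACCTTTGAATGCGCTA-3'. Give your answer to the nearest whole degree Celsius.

Base counts: A=4, T=7, G=3, C=4 (length 18).
Tm = 2·(4+7) + 4·(3+4) = 2·11 + 4·7 = 22 + 28 = 50°C.

50°C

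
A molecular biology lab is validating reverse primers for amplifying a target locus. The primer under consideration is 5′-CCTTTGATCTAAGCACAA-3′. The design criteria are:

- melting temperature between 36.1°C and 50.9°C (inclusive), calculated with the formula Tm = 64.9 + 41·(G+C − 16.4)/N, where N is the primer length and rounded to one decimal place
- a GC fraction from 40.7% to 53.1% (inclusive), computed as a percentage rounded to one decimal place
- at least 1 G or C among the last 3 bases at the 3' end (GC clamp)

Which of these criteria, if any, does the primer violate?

Fails: GC content.

Base counts: A=6, T=5, G=2, C=5 (length 18).
Tm: Tm = 64.9 + 41·(7 − 16.4)/18 = 43.5°C ✓
GC content: GC 7/18 = 38.9%, outside 40.7–53.1% ✗
GC clamp: 3' end CAA has 1 G/C ✓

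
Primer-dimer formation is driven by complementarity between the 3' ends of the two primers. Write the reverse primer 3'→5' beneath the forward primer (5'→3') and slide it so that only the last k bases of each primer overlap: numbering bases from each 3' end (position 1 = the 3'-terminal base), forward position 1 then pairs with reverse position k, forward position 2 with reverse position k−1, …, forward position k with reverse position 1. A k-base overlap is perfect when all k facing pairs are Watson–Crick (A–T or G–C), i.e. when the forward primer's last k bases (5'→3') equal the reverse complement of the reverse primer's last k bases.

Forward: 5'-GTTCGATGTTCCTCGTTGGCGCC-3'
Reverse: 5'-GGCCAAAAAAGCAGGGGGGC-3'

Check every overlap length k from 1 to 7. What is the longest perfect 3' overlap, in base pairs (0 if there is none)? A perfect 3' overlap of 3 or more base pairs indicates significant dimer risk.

Longest perfect overlap: 3 complementary base pairs; significant dimer risk (threshold 3).

Last 7 bases (5'→3') — forward …TGGCGCC, reverse …GGGGGGC.
Reverse complement of the reverse primer's last 7 bases: GCCCCCC; its first k bases are the reverse complement of the reverse primer's last k bases, so a perfect k-base overlap needs the forward primer's last k bases to equal them.
Comparing (forward last k vs required): k=1: C vs G ✗; k=2: CC vs GC ✗; k=3: GCC vs GCC ✓; k=4: CGCC vs GCCC ✗; k=5: GCGCC vs GCCCC ✗; k=6: GGCGCC vs GCCCCC ✗; k=7: TGGCGCC vs GCCCCCC ✗.
Only k = 3 is perfect, so the longest perfect 3' overlap is 3.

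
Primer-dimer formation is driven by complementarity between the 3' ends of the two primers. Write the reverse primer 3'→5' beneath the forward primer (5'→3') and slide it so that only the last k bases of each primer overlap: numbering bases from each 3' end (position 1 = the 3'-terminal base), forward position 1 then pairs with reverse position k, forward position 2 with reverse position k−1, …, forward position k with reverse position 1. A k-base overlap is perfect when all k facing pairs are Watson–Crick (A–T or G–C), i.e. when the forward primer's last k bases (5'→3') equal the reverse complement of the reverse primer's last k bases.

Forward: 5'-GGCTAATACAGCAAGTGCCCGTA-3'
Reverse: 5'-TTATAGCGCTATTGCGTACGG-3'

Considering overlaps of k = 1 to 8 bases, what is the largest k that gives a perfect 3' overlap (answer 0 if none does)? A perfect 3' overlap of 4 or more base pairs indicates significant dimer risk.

Longest perfect overlap: 5 complementary base pairs; significant dimer risk (threshold 4).

Last 8 bases (5'→3') — forward …TGCCCGTA, reverse …GCGTACGG.
Reverse complement of the reverse primer's last 8 bases: CCGTACGC; its first k bases are the reverse complement of the reverse primer's last k bases, so a perfect k-base overlap needs the forward primer's last k bases to equal them.
Comparing (forward last k vs required): k=1: A vs C ✗; k=2: TA vs CC ✗; k=3: GTA vs CCG ✗; k=4: CGTA vs CCGT ✗; k=5: CCGTA vs CCGTA ✓; k=6: CCCGTA vs CCGTAC ✗; k=7: GCCCGTA vs CCGTACG ✗; k=8: TGCCCGTA vs CCGTACGC ✗.
Only k = 5 is perfect, so the longest perfect 3' overlap is 5.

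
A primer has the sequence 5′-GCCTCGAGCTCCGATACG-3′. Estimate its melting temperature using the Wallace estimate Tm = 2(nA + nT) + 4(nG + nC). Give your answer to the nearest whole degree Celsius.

60°C

Base counts: A=3, T=3, G=5, C=7 (length 18).
Tm = 2·(3+3) + 4·(5+7) = 2·6 + 4·12 = 12 + 48 = 60°C.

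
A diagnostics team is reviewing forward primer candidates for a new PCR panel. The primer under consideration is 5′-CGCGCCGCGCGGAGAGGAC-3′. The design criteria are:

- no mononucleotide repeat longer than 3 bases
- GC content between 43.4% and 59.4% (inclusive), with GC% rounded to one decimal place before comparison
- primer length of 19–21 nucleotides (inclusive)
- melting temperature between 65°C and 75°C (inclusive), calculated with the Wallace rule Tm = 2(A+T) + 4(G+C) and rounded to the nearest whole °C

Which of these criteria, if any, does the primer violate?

Fails: GC content.

Base counts: A=3, T=0, G=9, C=7 (length 19).
homopolymer run: longest run = 2 ✓
GC content: GC 16/19 = 84.2%, outside 43.4–59.4% ✗
length: length 19 ✓
Tm: Tm = 2·3 + 4·16 = 70°C ✓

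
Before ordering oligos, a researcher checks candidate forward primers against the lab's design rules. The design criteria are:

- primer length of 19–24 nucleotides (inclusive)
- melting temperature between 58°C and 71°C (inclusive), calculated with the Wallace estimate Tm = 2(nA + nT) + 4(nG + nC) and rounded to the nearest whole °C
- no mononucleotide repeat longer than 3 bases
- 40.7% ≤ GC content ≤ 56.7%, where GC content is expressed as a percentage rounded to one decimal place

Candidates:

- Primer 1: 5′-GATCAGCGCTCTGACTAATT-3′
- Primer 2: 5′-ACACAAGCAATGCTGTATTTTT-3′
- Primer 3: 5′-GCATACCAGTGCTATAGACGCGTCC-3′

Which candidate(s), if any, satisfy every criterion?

Primer 1 only.

Primer 1 (20 nt, A=5 T=6 G=4 C=5): length 20 ✓; Tm = 2·11 + 4·9 = 58°C ✓; longest run = 2 ✓; GC 9/20 = 45.0% ✓ — passes.
Primer 2 (22 nt, A=7 T=8 G=3 C=4): length 22 ✓; Tm = 2·15 + 4·7 = 58°C ✓; longest run = 5, exceeds 3 ✗; GC 7/22 = 31.8%, outside 40.7–56.7% ✗ — fails.
Primer 3 (25 nt, A=6 T=5 G=6 C=8): length 25, outside 19–24 ✗; Tm = 2·11 + 4·14 = 78°C, outside 58–71°C ✗; longest run = 2 ✓; GC 14/25 = 56.0% ✓ — fails.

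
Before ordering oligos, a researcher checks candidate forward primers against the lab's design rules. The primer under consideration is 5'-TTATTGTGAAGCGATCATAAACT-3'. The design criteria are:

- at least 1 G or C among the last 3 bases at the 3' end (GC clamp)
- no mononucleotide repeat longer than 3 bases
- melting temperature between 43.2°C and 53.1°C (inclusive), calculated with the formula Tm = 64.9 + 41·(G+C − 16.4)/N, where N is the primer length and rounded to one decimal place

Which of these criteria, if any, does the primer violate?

Base counts: A=8, T=8, G=4, C=3 (length 23).
GC clamp: 3' end ACT has 1 G/C ✓
homopolymer run: longest run = 3 ✓
Tm: Tm = 64.9 + 41·(7 − 16.4)/23 = 48.1°C ✓

Meets all criteria.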